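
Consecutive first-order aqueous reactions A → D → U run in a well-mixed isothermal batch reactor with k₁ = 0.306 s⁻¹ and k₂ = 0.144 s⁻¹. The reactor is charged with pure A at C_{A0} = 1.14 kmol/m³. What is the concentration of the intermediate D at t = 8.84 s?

0.459 kmol/m³

Solving the coupled first-order balances gives C_D(t) = [k₁/(k₂−k₁)]·C_{A0}·(e^(−k₁t) − e^(−k₂t)).
e^(−k₁t) = e^(−0.306×8.84) = e^(−2.705) = 0.06687; e^(−k₂t) = e^(−1.273) = 0.2800.
C_D = 0.306×1.14/(0.144−0.306) × (0.06687−0.2800) = (-2.153)×(-0.2131) = 0.4589 kmol/m³.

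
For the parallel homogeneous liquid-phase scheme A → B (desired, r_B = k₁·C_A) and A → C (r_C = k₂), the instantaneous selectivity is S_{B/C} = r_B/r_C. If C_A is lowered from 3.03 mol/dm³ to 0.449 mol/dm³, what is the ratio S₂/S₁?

0.148

S_{B/C} = (k₁/k₂)·C_A, so S₂/S₁ = (C_{A,2}/C_{A,1}).
= 0.449/3.03 = 0.148.
Selectivity toward B falls as C_A falls — high-concentration operation is favoured.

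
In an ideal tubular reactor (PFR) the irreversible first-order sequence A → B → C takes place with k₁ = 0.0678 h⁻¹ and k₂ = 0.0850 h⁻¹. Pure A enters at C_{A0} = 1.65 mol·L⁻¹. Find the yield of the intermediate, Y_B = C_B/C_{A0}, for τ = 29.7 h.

Solving the coupled first-order balances gives C_B(τ) = [k₁/(k₂−k₁)]·C_{A0}·(e^(−k₁τ) − e^(−k₂τ)).
e^(−k₁τ) = e^(−0.0678×29.7) = e^(−2.014) = 0.1335; e^(−k₂τ) = e^(−2.525) = 0.08010.
C_B = 0.0678×1.65/(0.0850−0.0678) × (0.1335−0.08010) = 6.504×0.05340 = 0.3473 mol·L⁻¹.
Y_B = C_B/C_{A0} = 0.3473/1.65 = 0.210.

0.210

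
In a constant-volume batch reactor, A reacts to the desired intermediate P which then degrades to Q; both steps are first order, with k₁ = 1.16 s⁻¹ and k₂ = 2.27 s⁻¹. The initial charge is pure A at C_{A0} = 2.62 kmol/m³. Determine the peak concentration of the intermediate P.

0.664 kmol/m³

At the optimum, C_{P,max}/C_{A0} = (k₁/k₂)^[k₂/(k₂−k₁)].
= (1.16/2.27)^(2.27/(2.27−1.16)) = (0.5110)^(2.045) = 0.2534.
C_{P,max} = 0.2534×2.62 = 0.664 kmol/m³.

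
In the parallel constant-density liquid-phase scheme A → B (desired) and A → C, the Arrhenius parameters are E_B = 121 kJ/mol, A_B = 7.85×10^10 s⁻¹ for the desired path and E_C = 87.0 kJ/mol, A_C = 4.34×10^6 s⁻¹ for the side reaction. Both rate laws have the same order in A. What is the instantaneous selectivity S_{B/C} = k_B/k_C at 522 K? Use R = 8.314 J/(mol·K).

7.16

k_B/k_C = (A_B/A_C)·exp[−(E_B−E_C)/(RT)] = (A_B/A_C)·exp[(E_C−E_B)/(RT)].
(E_C−E_B)/(RT) = (87.0−121)×10³/(8.314×522) = -34000/4340 = -7.834.
k_B/k_C = (7.85×10^10/4.34×10^6)·exp(-7.834) = 18088 × 3.959×10^-4 = 7.16.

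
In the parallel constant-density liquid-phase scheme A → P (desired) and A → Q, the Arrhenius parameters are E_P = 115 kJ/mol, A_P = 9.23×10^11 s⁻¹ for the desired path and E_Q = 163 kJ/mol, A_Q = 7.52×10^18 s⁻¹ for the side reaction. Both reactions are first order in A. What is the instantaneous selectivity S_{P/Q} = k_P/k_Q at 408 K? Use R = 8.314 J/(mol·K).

k_P/k_Q = (A_P/A_Q)·exp[−(E_P−E_Q)/(RT)] = (A_P/A_Q)·exp[(E_Q−E_P)/(RT)].
(E_Q−E_P)/(RT) = (163−115)×10³/(8.314×408) = 48000/3392 = 14.15.
k_P/k_Q = (9.23×10^11/7.52×10^18)·exp(14.15) = 1.227×10^-7 × 1.398×10^6 = 0.172.
Since E_P < E_Q, lowering the temperature improves selectivity toward P.

0.172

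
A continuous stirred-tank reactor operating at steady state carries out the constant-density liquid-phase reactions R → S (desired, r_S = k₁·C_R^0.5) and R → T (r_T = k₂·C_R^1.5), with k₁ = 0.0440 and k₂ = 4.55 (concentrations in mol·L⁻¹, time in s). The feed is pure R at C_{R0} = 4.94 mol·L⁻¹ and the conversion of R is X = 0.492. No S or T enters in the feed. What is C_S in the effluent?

Exit C_R = C_{R0}(1−X) = 4.94×0.508 = 2.510 mol·L⁻¹.
Rates in a CSTR are evaluated at the outlet concentration: r_S = 0.0440×2.510^0.5 = 0.06970, r_T = 4.55×2.510^1.5 = 18.09.
Fraction of consumed R going to S: r_S/(r_S+r_T) = 0.003839.
C_S = 0.003839·C_{R0}·X = 0.003839×4.94×0.492 = 0.00933 mol·L⁻¹.

0.00933 mol·L⁻¹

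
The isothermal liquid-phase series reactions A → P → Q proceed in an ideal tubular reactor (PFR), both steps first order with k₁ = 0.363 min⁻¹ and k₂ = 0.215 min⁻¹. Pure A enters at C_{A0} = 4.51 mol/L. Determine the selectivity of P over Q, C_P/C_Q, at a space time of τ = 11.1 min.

0.227

For first-order series with pure A initially, C_P(τ) = k₁C_{A0}/(k₂−k₁)·(e^(−k₁τ) − e^(−k₂τ)).
e^(−k₁τ) = e^(−0.363×11.1) = e^(−4.029) = 0.01779; e^(−k₂τ) = e^(−2.386) = 0.09195.
C_P = 0.363×4.51/(0.215−0.363) × (0.01779−0.09195) = (-11.06)×(-0.07416) = 0.8204 mol/L.
C_A = C_{A0}e^(−k₁τ) = 0.08022 mol/L, so C_Q = C_{A0}−C_A−C_P = 3.609 mol/L; C_P/C_Q = 0.227.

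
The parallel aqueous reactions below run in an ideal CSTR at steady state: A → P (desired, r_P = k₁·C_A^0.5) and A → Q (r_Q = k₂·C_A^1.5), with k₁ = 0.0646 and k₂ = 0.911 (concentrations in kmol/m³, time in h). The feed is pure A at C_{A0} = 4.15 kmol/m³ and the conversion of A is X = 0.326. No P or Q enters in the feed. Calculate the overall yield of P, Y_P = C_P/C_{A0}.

Exit C_A = C_{A0}(1−X) = 4.15×0.674 = 2.797 kmol/m³.
Rates in a CSTR are evaluated at the outlet concentration: r_P = 0.0646×2.797^0.5 = 0.1080, r_Q = 0.911×2.797^1.5 = 4.262.
Fraction of consumed A going to P: r_P/(r_P+r_Q) = 0.02472.
C_P = 0.02472·C_{A0}·X = 0.02472×4.15×0.326 = 0.0335 kmol/m³; Y_P = C_P/C_{A0} = 0.00806.

0.00806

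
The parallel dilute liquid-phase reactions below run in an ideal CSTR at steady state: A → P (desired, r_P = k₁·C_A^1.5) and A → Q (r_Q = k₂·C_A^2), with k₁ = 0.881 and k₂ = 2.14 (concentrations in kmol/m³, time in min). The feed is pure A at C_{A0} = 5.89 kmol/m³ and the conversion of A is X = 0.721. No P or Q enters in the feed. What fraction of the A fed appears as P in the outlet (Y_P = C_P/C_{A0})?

Exit C_A = C_{A0}(1−X) = 5.89×0.279 = 1.643 kmol/m³.
In a CSTR the entire volume is at exit conditions, so r_P = 0.881×1.643^1.5 = 1.856 and r_Q = 2.14×1.643^2 = 5.779.
Fraction of consumed A going to P: r_P/(r_P+r_Q) = 0.2431.
C_P = 0.2431·C_{A0}·X = 0.2431×5.89×0.721 = 1.03 kmol/m³; Y_P = C_P/C_{A0} = 0.175.

0.175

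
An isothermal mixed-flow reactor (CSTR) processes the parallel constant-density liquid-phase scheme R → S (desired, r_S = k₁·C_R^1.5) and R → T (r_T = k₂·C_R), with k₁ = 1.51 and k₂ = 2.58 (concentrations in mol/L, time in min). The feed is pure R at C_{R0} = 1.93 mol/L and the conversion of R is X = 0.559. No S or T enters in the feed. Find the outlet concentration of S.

Exit C_R = C_{R0}(1−X) = 1.93×0.441 = 0.8511 mol/L.
In a CSTR the entire volume is at exit conditions, so r_S = 1.51×0.8511^1.5 = 1.186 and r_T = 2.58×0.8511 = 2.196.
Fraction of consumed R going to S: r_S/(r_S+r_T) = 0.3506.
C_S = 0.3506·C_{R0}·X = 0.3506×1.93×0.559 = 0.378 mol/L.

0.378 mol/L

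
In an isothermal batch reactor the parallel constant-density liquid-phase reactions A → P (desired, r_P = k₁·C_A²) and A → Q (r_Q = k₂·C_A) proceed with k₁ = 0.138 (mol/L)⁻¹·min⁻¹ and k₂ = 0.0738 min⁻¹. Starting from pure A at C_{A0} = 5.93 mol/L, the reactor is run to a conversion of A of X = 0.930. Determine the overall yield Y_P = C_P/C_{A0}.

C_A = C_{A0}(1−X) = 0.4151 mol/L.
Along a PFR/batch, dC_Q/dC_A = −r_Q/(r_P+r_Q) = −k₂/(k₂+k₁·C_A).
Integrating from C_{A0} to C_A: C_Q = (0.0738/0.138)·ln[(0.0738+0.138·5.93)/(0.0738+0.138·0.415)] = 0.5348·ln(0.8921/0.1311) = 1.026 mol/L.
Then C_P = (C_{A0}−C_A) − C_Q = 5.515 − 1.026 = 4.489 mol/L.
Y_P = C_P/C_{A0} = 4.489/5.93 = 0.757.

0.757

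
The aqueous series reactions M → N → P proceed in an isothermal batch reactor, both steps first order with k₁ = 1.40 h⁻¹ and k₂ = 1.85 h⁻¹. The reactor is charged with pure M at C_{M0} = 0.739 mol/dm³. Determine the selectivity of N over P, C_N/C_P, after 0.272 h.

3.41

Solving the coupled first-order balances gives C_N(t) = [k₁/(k₂−k₁)]·C_{M0}·(e^(−k₁t) − e^(−k₂t)).
e^(−k₁t) = e^(−1.40×0.272) = e^(−0.3808) = 0.6833; e^(−k₂t) = e^(−0.5032) = 0.6046.
C_N = 1.40×0.739/(1.85−1.40) × (0.6833−0.6046) = 2.299×0.07872 = 0.1810 mol/dm³.
C_M = C_{M0}e^(−k₁t) = 0.5050 mol/dm³, so C_P = C_{M0}−C_M−C_N = 0.05304 mol/dm³; C_N/C_P = 3.41.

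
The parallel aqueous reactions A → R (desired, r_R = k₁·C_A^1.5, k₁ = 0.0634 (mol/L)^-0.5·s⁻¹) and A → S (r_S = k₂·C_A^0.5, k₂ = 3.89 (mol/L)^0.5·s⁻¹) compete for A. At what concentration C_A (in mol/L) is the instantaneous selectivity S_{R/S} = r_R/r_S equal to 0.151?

9.26 mol/L

S_{R/S} = (k₁/k₂)·C_A ⇒ C_A = S·k₂/k₁.
= 0.151×3.89/0.0634 = 9.26 mol/L.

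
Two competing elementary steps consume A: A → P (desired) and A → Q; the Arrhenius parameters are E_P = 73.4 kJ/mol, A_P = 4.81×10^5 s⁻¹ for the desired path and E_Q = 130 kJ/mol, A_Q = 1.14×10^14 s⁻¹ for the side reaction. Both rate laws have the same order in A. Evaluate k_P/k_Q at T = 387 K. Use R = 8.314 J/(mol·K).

0.184

Since both paths have the same order in A, the concentration cancels and S_{P/Q} = k_P/k_Q = (A_P/A_Q)·exp[(E_Q−E_P)/(RT)].
(E_Q−E_P)/(RT) = (130−73.4)×10³/(8.314×387) = 56600/3218 = 17.59.
k_P/k_Q = (4.81×10^5/1.14×10^14)·exp(17.59) = 4.219×10^-9 × 4.363×10^7 = 0.184.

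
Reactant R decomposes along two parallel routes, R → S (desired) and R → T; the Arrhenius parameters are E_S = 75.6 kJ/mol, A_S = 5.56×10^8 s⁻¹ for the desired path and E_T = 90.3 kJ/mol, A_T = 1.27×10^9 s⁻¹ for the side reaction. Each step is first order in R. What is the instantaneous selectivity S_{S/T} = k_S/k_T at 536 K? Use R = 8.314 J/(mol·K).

Since both paths have the same order in R, the concentration cancels and S_{S/T} = k_S/k_T = (A_S/A_T)·exp[(E_T−E_S)/(RT)].
(E_T−E_S)/(RT) = (90.3−75.6)×10³/(8.314×536) = 14700/4456 = 3.299.
k_S/k_T = (5.56×10^8/1.27×10^9)·exp(3.299) = 0.4378 × 27.08 = 11.9.

11.9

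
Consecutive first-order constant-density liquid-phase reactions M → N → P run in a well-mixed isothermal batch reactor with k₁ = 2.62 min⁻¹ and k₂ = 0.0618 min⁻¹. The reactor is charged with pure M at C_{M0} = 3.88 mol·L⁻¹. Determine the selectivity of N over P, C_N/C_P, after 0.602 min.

Solving the coupled first-order balances gives C_N(t) = [k₁/(k₂−k₁)]·C_{M0}·(e^(−k₁t) − e^(−k₂t)).
e^(−k₁t) = e^(−2.62×0.602) = e^(−1.577) = 0.2065; e^(−k₂t) = e^(−0.03720) = 0.9635.
C_N = 2.62×3.88/(0.0618−2.62) × (0.2065−0.9635) = (-3.974)×(-0.7569) = 3.008 mol·L⁻¹.
C_M = C_{M0}e^(−k₁t) = 0.8014 mol·L⁻¹, so C_P = C_{M0}−C_M−C_N = 0.07075 mol·L⁻¹; C_N/C_P = 42.5.

42.5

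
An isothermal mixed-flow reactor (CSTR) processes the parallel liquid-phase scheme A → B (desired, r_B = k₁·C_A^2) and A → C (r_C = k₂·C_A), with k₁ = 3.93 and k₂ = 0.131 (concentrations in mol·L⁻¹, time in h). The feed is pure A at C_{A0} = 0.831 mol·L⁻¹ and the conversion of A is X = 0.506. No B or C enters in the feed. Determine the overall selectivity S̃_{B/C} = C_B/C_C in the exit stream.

12.3

Exit C_A = C_{A0}(1−X) = 0.831×0.494 = 0.4105 mol·L⁻¹.
In a CSTR the entire volume is at exit conditions, so r_B = 3.93×0.4105^2 = 0.6623 and r_C = 0.131×0.4105 = 0.05378.
Overall selectivity = C_B/C_C = r_Bτ/(r_Cτ) = r_B/r_C = 12.3.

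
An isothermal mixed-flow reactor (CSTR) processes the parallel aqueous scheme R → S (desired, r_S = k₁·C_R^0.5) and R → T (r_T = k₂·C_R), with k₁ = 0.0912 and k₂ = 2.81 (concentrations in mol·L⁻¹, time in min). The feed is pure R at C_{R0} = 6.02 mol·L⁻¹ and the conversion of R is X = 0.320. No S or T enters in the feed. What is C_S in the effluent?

0.0304 mol·L⁻¹

Exit C_R = C_{R0}(1−X) = 6.02×0.680 = 4.094 mol·L⁻¹.
Rates in a CSTR are evaluated at the outlet concentration: r_S = 0.0912×4.094^0.5 = 0.1845, r_T = 2.81×4.094 = 11.50.
Fraction of consumed R going to S: r_S/(r_S+r_T) = 0.01579.
C_S = 0.01579·C_{R0}·X = 0.01579×6.02×0.320 = 0.0304 mol·L⁻¹.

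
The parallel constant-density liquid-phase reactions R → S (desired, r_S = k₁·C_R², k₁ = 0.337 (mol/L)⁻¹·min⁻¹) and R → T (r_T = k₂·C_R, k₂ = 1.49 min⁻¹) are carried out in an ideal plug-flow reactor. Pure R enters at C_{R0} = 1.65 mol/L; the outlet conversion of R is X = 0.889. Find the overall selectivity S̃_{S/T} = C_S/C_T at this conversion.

C_R = C_{R0}(1−X) = 0.1831 mol/L.
Along a PFR/batch, dC_T/dC_R = −r_T/(r_S+r_T) = −k₂/(k₂+k₁·C_R).
Integrating from C_{R0} to C_R: C_T = (1.49/0.337)·ln[(1.49+0.337·1.65)/(1.49+0.337·0.183)] = 4.421·ln(2.046/1.552) = 1.223 mol/L.
Then C_S = (C_{R0}−C_R) − C_T = 1.467 − 1.223 = 0.2441 mol/L.
S̃_{S/T} = C_S/C_T = 0.2441/1.223 = 0.200.

0.200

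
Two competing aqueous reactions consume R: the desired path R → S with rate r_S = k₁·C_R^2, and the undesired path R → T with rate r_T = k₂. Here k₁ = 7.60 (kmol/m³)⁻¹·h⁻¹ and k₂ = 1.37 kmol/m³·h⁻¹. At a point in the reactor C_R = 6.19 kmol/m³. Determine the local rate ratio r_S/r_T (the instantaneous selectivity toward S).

S_{S/T} = r_S/r_T = (k₁·C_R^2)/(k₂) = (k₁/k₂)·C_R^2.
= (7.60×6.190^2) / (1.37) = 291.2/1.370 = 213.
Since the desired path is higher order in R, keeping C_R high (PFR or concentrated feed) favours S.

213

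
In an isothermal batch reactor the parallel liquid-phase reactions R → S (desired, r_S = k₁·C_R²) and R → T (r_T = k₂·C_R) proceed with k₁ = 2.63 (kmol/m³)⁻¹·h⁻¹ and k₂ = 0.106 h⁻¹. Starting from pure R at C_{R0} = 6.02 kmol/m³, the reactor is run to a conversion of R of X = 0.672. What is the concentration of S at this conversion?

4.00 kmol/m³

C_R = C_{R0}(1−X) = 1.975 kmol/m³.
Along a PFR/batch, dC_T/dC_R = −r_T/(r_S+r_T) = −k₂/(k₂+k₁·C_R).
Integrating from C_{R0} to C_R: C_T = (0.106/2.63)·ln[(0.106+2.63·6.02)/(0.106+2.63·1.97)] = 0.04030·ln(15.94/5.299) = 0.04438 kmol/m³.
Then C_S = (C_{R0}−C_R) − C_T = 4.045 − 0.04438 = 4.001 kmol/m³.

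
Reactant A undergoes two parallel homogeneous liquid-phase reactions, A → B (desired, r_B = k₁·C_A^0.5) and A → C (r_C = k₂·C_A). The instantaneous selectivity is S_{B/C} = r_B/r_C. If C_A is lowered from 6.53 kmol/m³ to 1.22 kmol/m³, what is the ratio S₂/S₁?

S_{B/C} = (k₁/k₂)·C_A^-0.5, so S₂/S₁ = (C_{A,2}/C_{A,1})^-0.5.
= (1.22/6.53)^(-0.5) = (0.1868)^(-0.5) = 2.31.
Selectivity toward B rises as C_A falls — low-concentration operation is favoured.

2.31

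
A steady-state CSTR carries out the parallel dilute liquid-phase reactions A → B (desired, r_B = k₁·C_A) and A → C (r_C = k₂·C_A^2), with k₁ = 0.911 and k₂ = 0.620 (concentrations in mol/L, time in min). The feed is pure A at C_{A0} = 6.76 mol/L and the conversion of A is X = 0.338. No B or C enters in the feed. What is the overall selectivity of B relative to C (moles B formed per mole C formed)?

0.328

Exit C_A = C_{A0}(1−X) = 6.76×0.662 = 4.475 mol/L.
In a CSTR the entire volume is at exit conditions, so r_B = 0.911×4.475 = 4.077 and r_C = 0.620×4.475^2 = 12.42.
Overall selectivity = C_B/C_C = r_Bτ/(r_Cτ) = r_B/r_C = 0.328.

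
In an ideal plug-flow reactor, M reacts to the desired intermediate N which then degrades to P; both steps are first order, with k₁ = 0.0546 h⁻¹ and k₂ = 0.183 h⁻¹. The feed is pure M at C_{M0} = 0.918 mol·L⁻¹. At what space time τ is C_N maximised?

9.42 h

The intermediate peaks when r₁ = r₂, i.e. k₁e^(−k₁τ) = k₂e^(−k₂τ), giving τ_opt = ln(k₂/k₁)/(k₂−k₁).
= ln(0.183/0.0546)/(0.183−0.0546) = ln(3.352)/0.1284 = 1.209/0.1284 = 9.42 h.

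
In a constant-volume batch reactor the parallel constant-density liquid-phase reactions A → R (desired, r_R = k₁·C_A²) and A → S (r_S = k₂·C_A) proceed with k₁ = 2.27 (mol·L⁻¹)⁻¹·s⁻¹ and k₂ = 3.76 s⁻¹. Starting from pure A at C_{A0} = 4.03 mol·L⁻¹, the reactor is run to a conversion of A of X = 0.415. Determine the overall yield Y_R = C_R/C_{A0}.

C_A = C_{A0}(1−X) = 2.358 mol·L⁻¹.
Along a PFR/batch, dC_S/dC_A = −r_S/(r_R+r_S) = −k₂/(k₂+k₁·C_A).
Integrating from C_{A0} to C_A: C_S = (3.76/2.27)·ln[(3.76+2.27·4.03)/(3.76+2.27·2.36)] = 1.656·ln(12.91/9.112) = 0.5769 mol·L⁻¹.
Then C_R = (C_{A0}−C_A) − C_S = 1.672 − 0.5769 = 1.096 mol·L⁻¹.
Y_R = C_R/C_{A0} = 1.096/4.03 = 0.272.

0.272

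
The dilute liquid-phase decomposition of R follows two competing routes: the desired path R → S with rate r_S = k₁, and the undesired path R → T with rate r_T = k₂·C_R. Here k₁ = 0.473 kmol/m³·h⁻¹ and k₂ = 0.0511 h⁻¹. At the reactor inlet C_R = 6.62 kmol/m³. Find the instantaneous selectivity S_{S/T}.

1.40

S_{S/T} = r_S/r_T = (k₁)/(k₂·C_R) = (k₁/k₂)·C_R⁻¹.
= (0.473) / (0.0511×6.620) = 0.4730/0.3383 = 1.40.
The undesired path is higher order in R, so low C_R (CSTR or dilute feed) favours S.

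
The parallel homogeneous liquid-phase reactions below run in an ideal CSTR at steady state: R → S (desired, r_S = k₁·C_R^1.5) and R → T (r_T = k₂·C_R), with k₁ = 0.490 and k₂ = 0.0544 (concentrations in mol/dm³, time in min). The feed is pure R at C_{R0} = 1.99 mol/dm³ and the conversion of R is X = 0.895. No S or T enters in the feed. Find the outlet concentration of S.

Exit C_R = C_{R0}(1−X) = 1.99×0.105 = 0.2089 mol/dm³.
Rates in a CSTR are evaluated at the outlet concentration: r_S = 0.490×0.2089^1.5 = 0.04680, r_T = 0.0544×0.2089 = 0.01137.
Fraction of consumed R going to S: r_S/(r_S+r_T) = 0.8046.
C_S = 0.8046·C_{R0}·X = 0.8046×1.99×0.895 = 1.43 mol/dm³.

1.43 mol/dm³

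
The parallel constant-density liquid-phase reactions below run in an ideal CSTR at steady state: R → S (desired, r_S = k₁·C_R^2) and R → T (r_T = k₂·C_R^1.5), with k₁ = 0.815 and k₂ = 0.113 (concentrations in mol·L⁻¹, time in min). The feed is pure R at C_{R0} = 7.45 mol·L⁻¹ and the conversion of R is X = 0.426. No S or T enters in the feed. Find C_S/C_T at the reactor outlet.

Exit C_R = C_{R0}(1−X) = 7.45×0.574 = 4.276 mol·L⁻¹.
Rates in a CSTR are evaluated at the outlet concentration: r_S = 0.815×4.276^2 = 14.90, r_T = 0.113×4.276^1.5 = 0.9993.
Overall selectivity = C_S/C_T = r_Sτ/(r_Tτ) = r_S/r_T = 14.9.

14.9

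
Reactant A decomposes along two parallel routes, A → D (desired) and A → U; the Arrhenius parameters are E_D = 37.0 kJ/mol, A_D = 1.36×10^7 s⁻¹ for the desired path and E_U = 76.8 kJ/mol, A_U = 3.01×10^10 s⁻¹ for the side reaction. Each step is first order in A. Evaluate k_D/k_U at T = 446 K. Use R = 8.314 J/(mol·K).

20.7

k_D/k_U = (A_D/A_U)·exp[−(E_D−E_U)/(RT)] = (A_D/A_U)·exp[(E_U−E_D)/(RT)].
(E_U−E_D)/(RT) = (76.8−37.0)×10³/(8.314×446) = 39800/3708 = 10.73.
k_D/k_U = (1.36×10^7/3.01×10^10)·exp(10.73) = 4.518×10^-4 × 45863 = 20.7.
Since E_D < E_U, lowering the temperature improves selectivity toward D.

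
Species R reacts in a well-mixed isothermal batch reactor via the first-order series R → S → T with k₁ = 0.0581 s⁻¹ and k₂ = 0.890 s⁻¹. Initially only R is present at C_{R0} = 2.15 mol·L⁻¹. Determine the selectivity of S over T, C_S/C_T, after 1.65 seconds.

1.08

For first-order series with pure R initially, C_S(t) = k₁C_{R0}/(k₂−k₁)·(e^(−k₁t) − e^(−k₂t)).
e^(−k₁t) = e^(−0.0581×1.65) = e^(−0.09586) = 0.9086; e^(−k₂t) = e^(−1.468) = 0.2303.
C_S = 0.0581×2.15/(0.890−0.0581) × (0.9086−0.2303) = 0.1502×0.6783 = 0.1019 mol·L⁻¹.
C_R = C_{R0}e^(−k₁t) = 1.953 mol·L⁻¹, so C_T = C_{R0}−C_R−C_S = 0.09469 mol·L⁻¹; C_S/C_T = 1.08.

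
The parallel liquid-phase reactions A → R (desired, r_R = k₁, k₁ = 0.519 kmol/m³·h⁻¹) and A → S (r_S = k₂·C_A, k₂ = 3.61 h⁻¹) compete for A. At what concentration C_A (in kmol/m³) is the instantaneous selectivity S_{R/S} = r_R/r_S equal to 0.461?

0.312 kmol/m³

S_{R/S} = (k₁/k₂)·C_A⁻¹ ⇒ C_A = (S·k₂/k₁)^(-1).
= (0.461×3.61/0.519)^(-1) = (3.207)^(-1) = 0.312 kmol/m³.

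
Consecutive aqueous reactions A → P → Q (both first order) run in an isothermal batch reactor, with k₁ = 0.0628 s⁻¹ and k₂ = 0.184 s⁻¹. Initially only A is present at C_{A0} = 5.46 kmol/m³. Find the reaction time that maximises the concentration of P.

For first-order series the maximum of C_P occurs at t_opt = ln(k₂/k₁)/(k₂−k₁).
= ln(0.184/0.0628)/(0.184−0.0628) = ln(2.930)/0.1212 = 1.075/0.1212 = 8.87 s.

8.87 s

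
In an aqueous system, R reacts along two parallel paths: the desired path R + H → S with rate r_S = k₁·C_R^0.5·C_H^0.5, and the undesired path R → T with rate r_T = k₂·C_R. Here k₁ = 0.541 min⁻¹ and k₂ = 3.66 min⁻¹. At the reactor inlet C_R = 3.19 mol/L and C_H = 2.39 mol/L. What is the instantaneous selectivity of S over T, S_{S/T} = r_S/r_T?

0.128

S_{S/T} = r_S/r_T = (k₁·C_R^0.5·C_H^0.5)/(k₂·C_R) = (k₁/k₂)·C_R^-0.5·C_H^0.5.
= (0.541×3.190^0.5×2.390^0.5) / (3.66×3.190) = 1.494/11.68 = 0.128.
The undesired path is higher order in R, so low C_R (CSTR or dilute feed) favours S.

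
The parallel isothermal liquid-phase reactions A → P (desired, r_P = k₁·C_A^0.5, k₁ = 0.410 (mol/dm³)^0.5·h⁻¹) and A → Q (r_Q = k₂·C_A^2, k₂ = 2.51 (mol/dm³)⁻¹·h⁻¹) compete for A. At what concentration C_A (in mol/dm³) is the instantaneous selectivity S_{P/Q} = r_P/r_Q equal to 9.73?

S_{P/Q} = (k₁/k₂)·C_A^-1.5 ⇒ C_A = (S·k₂/k₁)^(1/(-1.5)).
= (9.73×2.51/0.410)^(-0.6667) = (59.57)^(-0.6667) = 0.0656 mol/dm³.

0.0656 mol/dm³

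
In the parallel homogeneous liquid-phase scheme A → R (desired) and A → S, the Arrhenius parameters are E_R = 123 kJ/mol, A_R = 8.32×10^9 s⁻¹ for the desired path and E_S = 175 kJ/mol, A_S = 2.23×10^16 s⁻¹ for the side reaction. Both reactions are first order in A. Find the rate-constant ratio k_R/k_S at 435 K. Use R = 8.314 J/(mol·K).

0.655

With equal orders, S_{R/S} = k_R/k_S = (A_R/A_S)·exp[(E_S−E_R)/(RT)].
(E_S−E_R)/(RT) = (175−123)×10³/(8.314×435) = 52000/3617 = 14.38.
k_R/k_S = (8.32×10^9/2.23×10^16)·exp(14.38) = 3.731×10^-7 × 1.755×10^6 = 0.655.
Since E_R < E_S, lowering the temperature improves selectivity toward R.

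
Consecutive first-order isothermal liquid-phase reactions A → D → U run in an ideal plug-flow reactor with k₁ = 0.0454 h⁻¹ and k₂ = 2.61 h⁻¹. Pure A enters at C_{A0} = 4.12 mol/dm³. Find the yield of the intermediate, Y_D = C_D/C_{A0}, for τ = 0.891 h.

0.0153

The intermediate concentration in a first-order A→B→C sequence is C_D = k₁C_{A0}(e^(−k₁τ) − e^(−k₂τ))/(k₂−k₁).
e^(−k₁τ) = e^(−0.0454×0.891) = e^(−0.04045) = 0.9604; e^(−k₂τ) = e^(−2.326) = 0.09773.
C_D = 0.0454×4.12/(2.61−0.0454) × (0.9604−0.09773) = 0.07293×0.8626 = 0.06291 mol/dm³.
Y_D = C_D/C_{A0} = 0.06291/4.12 = 0.0153.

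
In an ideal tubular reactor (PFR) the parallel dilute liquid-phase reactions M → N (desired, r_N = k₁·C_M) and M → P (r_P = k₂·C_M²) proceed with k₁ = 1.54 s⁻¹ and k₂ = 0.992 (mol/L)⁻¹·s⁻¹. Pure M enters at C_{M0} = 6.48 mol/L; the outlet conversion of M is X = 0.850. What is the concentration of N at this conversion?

1.80 mol/L

C_M = C_{M0}(1−X) = 0.9720 mol/L.
Along a PFR/batch, dC_N/dC_M = −r_N/(r_N+r_P) = −k₁/(k₁+k₂·C_M).
Integrating from C_{M0} to C_M: C_N = (1.54/0.992)·ln[(1.54+0.992·6.48)/(1.54+0.992·0.972)] = 1.552·ln(7.968/2.504) = 1.797 mol/L.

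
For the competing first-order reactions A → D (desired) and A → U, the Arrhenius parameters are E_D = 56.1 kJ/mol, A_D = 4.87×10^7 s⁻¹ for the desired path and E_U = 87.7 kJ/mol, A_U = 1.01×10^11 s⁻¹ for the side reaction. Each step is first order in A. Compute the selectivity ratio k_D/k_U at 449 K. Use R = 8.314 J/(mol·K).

k_D/k_U = (A_D/A_U)·exp[−(E_D−E_U)/(RT)] = (A_D/A_U)·exp[(E_U−E_D)/(RT)].
(E_U−E_D)/(RT) = (87.7−56.1)×10³/(8.314×449) = 31600/3733 = 8.465.
k_D/k_U = (4.87×10^7/1.01×10^11)·exp(8.465) = 4.822×10^-4 × 4746 = 2.29.
Since E_D < E_U, lowering the temperature improves selectivity toward D.

2.29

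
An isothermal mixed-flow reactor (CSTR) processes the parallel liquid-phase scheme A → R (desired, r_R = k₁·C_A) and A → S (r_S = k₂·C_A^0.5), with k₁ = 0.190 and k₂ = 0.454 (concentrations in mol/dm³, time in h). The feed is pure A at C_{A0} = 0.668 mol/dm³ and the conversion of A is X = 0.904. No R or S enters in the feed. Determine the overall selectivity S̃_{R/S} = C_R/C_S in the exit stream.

Exit C_A = C_{A0}(1−X) = 0.668×0.0960 = 0.06413 mol/dm³.
Rates in a CSTR are evaluated at the outlet concentration: r_R = 0.190×0.06413 = 0.01218, r_S = 0.454×0.06413^0.5 = 0.1150.
Overall selectivity = C_R/C_S = r_Rτ/(r_Sτ) = r_R/r_S = 0.106.

0.106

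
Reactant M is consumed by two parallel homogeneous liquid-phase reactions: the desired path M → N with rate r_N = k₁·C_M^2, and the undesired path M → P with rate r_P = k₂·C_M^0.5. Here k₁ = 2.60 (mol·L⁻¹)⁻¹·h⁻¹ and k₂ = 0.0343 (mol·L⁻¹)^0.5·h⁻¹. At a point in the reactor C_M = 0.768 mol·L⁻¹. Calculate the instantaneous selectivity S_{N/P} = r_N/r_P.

S_{N/P} = r_N/r_P = (k₁·C_M^2)/(k₂·C_M^0.5) = (k₁/k₂)·C_M^1.5.
= (2.60×0.7680^2) / (0.0343×0.7680^0.5) = 1.534/0.03006 = 51.0.
Since the desired path is higher order in M, keeping C_M high (PFR or concentrated feed) favours N.

51.0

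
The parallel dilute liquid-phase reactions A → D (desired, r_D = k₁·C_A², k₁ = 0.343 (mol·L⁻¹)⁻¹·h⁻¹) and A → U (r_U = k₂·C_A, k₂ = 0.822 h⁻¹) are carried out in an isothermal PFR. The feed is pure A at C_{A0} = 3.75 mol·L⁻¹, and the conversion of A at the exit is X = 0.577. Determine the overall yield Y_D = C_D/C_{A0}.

C_A = C_{A0}(1−X) = 1.586 mol·L⁻¹.
Along a PFR/batch, dC_U/dC_A = −r_U/(r_D+r_U) = −k₂/(k₂+k₁·C_A).
Integrating from C_{A0} to C_A: C_U = (0.822/0.343)·ln[(0.822+0.343·3.75)/(0.822+0.343·1.59)] = 2.397·ln(2.108/1.366) = 1.040 mol·L⁻¹.
Then C_D = (C_{A0}−C_A) − C_U = 2.164 − 1.040 = 1.124 mol·L⁻¹.
Y_D = C_D/C_{A0} = 1.124/3.75 = 0.300.

0.300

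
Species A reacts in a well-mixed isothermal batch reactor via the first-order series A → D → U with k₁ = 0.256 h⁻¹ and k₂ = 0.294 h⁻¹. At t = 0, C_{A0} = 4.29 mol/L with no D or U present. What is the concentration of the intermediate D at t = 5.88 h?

1.28 mol/L

For first-order series with pure A initially, C_D(t) = k₁C_{A0}/(k₂−k₁)·(e^(−k₁t) − e^(−k₂t)).
e^(−k₁t) = e^(−0.256×5.88) = e^(−1.505) = 0.2220; e^(−k₂t) = e^(−1.729) = 0.1775.
C_D = 0.256×4.29/(0.294−0.256) × (0.2220−0.1775) = 28.90×0.04444 = 1.284 mol/L.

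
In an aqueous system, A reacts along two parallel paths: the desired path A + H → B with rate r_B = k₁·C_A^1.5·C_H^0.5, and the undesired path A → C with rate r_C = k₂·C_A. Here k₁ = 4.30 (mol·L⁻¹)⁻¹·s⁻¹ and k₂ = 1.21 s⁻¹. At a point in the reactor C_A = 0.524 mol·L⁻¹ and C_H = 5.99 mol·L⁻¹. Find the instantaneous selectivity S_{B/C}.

S_{B/C} = r_B/r_C = (k₁·C_A^1.5·C_H^0.5)/(k₂·C_A) = (k₁/k₂)·C_A^0.5·C_H^0.5.
= (4.30×0.5240^1.5×5.990^0.5) / (1.21×0.5240) = 3.992/0.6340 = 6.30.

6.30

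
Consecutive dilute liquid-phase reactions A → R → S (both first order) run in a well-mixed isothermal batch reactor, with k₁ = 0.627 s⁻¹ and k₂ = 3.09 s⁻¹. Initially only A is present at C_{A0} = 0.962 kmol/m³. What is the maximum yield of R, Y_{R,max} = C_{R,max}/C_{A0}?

0.135

At the optimum, C_{R,max}/C_{A0} = (k₁/k₂)^[k₂/(k₂−k₁)].
= (0.627/3.09)^(3.09/(3.09−0.627)) = (0.2029)^(1.255) = 0.1352.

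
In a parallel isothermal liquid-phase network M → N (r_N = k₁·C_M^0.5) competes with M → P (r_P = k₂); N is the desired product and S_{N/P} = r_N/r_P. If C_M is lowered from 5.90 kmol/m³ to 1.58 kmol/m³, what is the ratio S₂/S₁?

0.517

S_{N/P} = (k₁/k₂)·C_M^0.5, so S₂/S₁ = (C_{M,2}/C_{M,1})^0.5.
= (1.58/5.90)^0.5 = (0.2678)^0.5 = 0.517.
Selectivity toward N falls as C_M falls — high-concentration operation is favoured.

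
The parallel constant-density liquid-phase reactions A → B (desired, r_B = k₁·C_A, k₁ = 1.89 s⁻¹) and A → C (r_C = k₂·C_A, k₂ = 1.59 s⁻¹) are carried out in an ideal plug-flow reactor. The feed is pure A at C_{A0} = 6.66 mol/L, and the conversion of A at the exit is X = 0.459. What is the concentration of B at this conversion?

1.66 mol/L

C_A = C_{A0}(1−X) = 3.603 mol/L.
Both paths are first order in A, so the instantaneous fraction to B is constant: dC_B/d(−C_A) = k₁/(k₁+k₂) = 0.5431.
C_B = 0.5431·(C_{A0}−C_A) = 0.5431×3.057 = 1.66 mol/L.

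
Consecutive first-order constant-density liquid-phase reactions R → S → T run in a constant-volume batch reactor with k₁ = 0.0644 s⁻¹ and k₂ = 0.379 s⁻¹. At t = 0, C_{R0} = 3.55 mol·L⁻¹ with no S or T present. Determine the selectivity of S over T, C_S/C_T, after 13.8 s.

0.164

Solving the coupled first-order balances gives C_S(t) = [k₁/(k₂−k₁)]·C_{R0}·(e^(−k₁t) − e^(−k₂t)).
e^(−k₁t) = e^(−0.0644×13.8) = e^(−0.8887) = 0.4112; e^(−k₂t) = e^(−5.230) = 0.005352.
C_S = 0.0644×3.55/(0.379−0.0644) × (0.4112−0.005352) = 0.7267×0.4058 = 0.2949 mol·L⁻¹.
C_R = C_{R0}e^(−k₁t) = 1.460 mol·L⁻¹, so C_T = C_{R0}−C_R−C_S = 1.795 mol·L⁻¹; C_S/C_T = 0.164.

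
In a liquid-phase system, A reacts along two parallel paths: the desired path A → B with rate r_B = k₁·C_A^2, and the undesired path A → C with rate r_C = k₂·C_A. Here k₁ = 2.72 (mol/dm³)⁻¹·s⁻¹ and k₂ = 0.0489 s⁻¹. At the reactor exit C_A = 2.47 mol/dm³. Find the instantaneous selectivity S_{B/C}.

137

S_{B/C} = r_B/r_C = (k₁·C_A^2)/(k₂·C_A) = (k₁/k₂)·C_A.
= (2.72×2.470^2) / (0.0489×2.470) = 16.59/0.1208 = 137.
Since the desired path is higher order in A, keeping C_A high (PFR or concentrated feed) favours B.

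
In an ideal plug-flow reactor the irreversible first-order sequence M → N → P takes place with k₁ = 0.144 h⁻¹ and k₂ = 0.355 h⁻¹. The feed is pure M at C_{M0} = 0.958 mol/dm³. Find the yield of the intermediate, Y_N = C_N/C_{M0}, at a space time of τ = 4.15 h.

For first-order series with pure M initially, C_N(τ) = k₁C_{M0}/(k₂−k₁)·(e^(−k₁τ) − e^(−k₂τ)).
e^(−k₁τ) = e^(−0.144×4.15) = e^(−0.5976) = 0.5501; e^(−k₂τ) = e^(−1.473) = 0.2292.
C_N = 0.144×0.958/(0.355−0.144) × (0.5501−0.2292) = 0.6538×0.3210 = 0.2098 mol/dm³.
Y_N = C_N/C_{M0} = 0.2098/0.958 = 0.219.

0.219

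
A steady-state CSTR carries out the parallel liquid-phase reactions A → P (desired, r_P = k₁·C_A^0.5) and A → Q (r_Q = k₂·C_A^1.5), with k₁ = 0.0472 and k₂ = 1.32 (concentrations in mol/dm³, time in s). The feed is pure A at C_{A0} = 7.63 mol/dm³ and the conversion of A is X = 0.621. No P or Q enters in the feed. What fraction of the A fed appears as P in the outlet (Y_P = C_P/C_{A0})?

Exit C_A = C_{A0}(1−X) = 7.63×0.379 = 2.892 mol/dm³.
A CSTR operates uniformly at the exit composition, giving r_P = 0.08026 and r_Q = 6.491 (each k·C_A^n at C_A = 2.892).
Fraction of consumed A going to P: r_P/(r_P+r_Q) = 0.01221.
C_P = 0.01221·C_{A0}·X = 0.01221×7.63×0.621 = 0.0579 mol/dm³; Y_P = C_P/C_{A0} = 0.00759.

0.00759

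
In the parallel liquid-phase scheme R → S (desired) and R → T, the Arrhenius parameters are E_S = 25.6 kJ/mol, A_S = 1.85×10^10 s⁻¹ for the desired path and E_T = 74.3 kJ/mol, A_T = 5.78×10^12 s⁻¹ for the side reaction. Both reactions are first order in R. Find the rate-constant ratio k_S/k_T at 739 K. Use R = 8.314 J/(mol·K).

k_S/k_T = (A_S/A_T)·exp[−(E_S−E_T)/(RT)] = (A_S/A_T)·exp[(E_T−E_S)/(RT)].
(E_T−E_S)/(RT) = (74.3−25.6)×10³/(8.314×739) = 48700/6144 = 7.926.
k_S/k_T = (1.85×10^10/5.78×10^12)·exp(7.926) = 0.003201 × 2769 = 8.86.

8.86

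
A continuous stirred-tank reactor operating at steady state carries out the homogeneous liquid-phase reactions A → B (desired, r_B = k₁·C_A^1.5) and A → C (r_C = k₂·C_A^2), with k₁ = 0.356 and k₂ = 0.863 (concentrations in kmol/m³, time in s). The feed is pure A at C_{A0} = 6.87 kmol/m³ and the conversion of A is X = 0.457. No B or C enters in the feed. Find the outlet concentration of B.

Exit C_A = C_{A0}(1−X) = 6.87×0.543 = 3.730 kmol/m³.
A CSTR operates uniformly at the exit composition, giving r_B = 2.565 and r_C = 12.01 (each k·C_A^n at C_A = 3.730).
Fraction of consumed A going to B: r_B/(r_B+r_C) = 0.1760.
C_B = 0.1760·C_{A0}·X = 0.1760×6.87×0.457 = 0.553 kmol/m³.

0.553 kmol/m³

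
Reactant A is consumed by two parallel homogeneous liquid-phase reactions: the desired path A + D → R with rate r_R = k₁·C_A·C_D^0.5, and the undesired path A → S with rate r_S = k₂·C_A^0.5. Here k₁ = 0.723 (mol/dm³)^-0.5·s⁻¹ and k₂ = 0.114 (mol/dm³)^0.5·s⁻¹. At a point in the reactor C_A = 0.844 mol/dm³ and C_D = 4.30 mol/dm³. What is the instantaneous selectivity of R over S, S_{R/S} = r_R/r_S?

S_{R/S} = r_R/r_S = (k₁·C_A·C_D^0.5)/(k₂·C_A^0.5) = (k₁/k₂)·C_A^0.5·C_D^0.5.
= (0.723×0.8440×4.300^0.5) / (0.114×0.8440^0.5) = 1.265/0.1047 = 12.1.

12.1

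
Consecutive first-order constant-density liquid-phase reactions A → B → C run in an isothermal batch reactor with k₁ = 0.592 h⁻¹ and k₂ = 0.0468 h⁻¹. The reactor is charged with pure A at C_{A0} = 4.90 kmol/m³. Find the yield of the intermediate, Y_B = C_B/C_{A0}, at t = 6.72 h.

0.773

Solving the coupled first-order balances gives C_B(t) = [k₁/(k₂−k₁)]·C_{A0}·(e^(−k₁t) − e^(−k₂t)).
e^(−k₁t) = e^(−0.592×6.72) = e^(−3.978) = 0.01872; e^(−k₂t) = e^(−0.3145) = 0.7302.
C_B = 0.592×4.90/(0.0468−0.592) × (0.01872−0.7302) = (-5.321)×(-0.7114) = 3.785 kmol/m³.
Y_B = C_B/C_{A0} = 3.785/4.90 = 0.773.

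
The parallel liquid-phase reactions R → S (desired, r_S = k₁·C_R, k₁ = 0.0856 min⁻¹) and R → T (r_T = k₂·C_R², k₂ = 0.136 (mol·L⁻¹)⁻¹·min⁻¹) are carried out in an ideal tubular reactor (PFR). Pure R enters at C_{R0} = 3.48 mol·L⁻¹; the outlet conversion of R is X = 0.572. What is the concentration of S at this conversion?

C_R = C_{R0}(1−X) = 1.489 mol·L⁻¹.
Along a PFR/batch, dC_S/dC_R = −r_S/(r_S+r_T) = −k₁/(k₁+k₂·C_R).
Integrating from C_{R0} to C_R: C_S = (0.0856/0.136)·ln[(0.0856+0.136·3.48)/(0.0856+0.136·1.49)] = 0.6294·ln(0.5589/0.2882) = 0.4169 mol·L⁻¹.

0.417 mol·L⁻¹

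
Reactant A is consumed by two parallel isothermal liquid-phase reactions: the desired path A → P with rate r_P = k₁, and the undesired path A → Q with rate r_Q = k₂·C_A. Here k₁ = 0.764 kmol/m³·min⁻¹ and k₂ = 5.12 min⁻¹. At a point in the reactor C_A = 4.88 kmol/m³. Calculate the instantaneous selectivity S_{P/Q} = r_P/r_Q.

0.0306

S_{P/Q} = r_P/r_Q = (k₁)/(k₂·C_A) = (k₁/k₂)·C_A⁻¹.
= (0.764) / (5.12×4.880) = 0.7640/24.99 = 0.0306.
The undesired path is higher order in A, so low C_A (CSTR or dilute feed) favours P.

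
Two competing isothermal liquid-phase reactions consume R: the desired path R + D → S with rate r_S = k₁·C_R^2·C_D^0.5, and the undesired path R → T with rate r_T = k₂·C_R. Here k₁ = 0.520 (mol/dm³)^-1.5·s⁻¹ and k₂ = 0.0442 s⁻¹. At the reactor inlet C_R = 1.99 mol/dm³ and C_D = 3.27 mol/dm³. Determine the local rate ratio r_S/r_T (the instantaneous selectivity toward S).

42.3

S_{S/T} = r_S/r_T = (k₁·C_R^2·C_D^0.5)/(k₂·C_R) = (k₁/k₂)·C_R·C_D^0.5.
= (0.520×1.990^2×3.270^0.5) / (0.0442×1.990) = 3.724/0.08796 = 42.3.
Since the desired path is higher order in R, keeping C_R high (PFR or concentrated feed) favours S.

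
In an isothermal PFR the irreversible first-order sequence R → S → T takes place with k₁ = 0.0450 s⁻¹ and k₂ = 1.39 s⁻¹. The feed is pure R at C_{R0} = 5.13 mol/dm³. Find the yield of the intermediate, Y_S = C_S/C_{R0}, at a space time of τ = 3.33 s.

Solving the coupled first-order balances gives C_S(τ) = [k₁/(k₂−k₁)]·C_{R0}·(e^(−k₁τ) − e^(−k₂τ)).
e^(−k₁τ) = e^(−0.0450×3.33) = e^(−0.1499) = 0.8608; e^(−k₂τ) = e^(−4.629) = 0.009767.
C_S = 0.0450×5.13/(1.39−0.0450) × (0.8608−0.009767) = 0.1716×0.8511 = 0.1461 mol/dm³.
Y_S = C_S/C_{R0} = 0.1461/5.13 = 0.0285.

0.0285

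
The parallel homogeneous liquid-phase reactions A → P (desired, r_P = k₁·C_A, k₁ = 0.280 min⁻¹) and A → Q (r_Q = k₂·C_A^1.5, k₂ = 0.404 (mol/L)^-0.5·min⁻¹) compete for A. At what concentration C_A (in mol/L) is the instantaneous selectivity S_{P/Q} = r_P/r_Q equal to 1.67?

S_{P/Q} = (k₁/k₂)·C_A^-0.5 ⇒ C_A = (S·k₂/k₁)^(-2).
= (1.67×0.404/0.280)^(-2) = (2.410)^(-2) = 0.172 mol/L.

0.172 mol/L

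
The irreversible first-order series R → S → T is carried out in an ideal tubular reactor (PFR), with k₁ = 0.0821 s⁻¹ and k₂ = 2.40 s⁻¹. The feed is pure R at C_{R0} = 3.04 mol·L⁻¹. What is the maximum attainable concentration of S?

0.0923 mol·L⁻¹

At the optimum, C_{S,max}/C_{R0} = (k₁/k₂)^[k₂/(k₂−k₁)].
= (0.0821/2.40)^(2.40/(2.40−0.0821)) = (0.03421)^(1.035) = 0.03035.
C_{S,max} = 0.03035×3.04 = 0.0923 mol·L⁻¹.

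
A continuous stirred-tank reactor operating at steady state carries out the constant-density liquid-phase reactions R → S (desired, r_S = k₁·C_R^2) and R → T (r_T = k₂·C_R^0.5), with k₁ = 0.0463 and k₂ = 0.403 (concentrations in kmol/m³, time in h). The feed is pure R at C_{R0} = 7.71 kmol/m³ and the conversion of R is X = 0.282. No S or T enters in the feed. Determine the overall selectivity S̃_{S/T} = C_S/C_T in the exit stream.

Exit C_R = C_{R0}(1−X) = 7.71×0.718 = 5.536 kmol/m³.
Rates in a CSTR are evaluated at the outlet concentration: r_S = 0.0463×5.536^2 = 1.419, r_T = 0.403×5.536^0.5 = 0.9482.
Overall selectivity = C_S/C_T = r_Sτ/(r_Tτ) = r_S/r_T = 1.50.

1.50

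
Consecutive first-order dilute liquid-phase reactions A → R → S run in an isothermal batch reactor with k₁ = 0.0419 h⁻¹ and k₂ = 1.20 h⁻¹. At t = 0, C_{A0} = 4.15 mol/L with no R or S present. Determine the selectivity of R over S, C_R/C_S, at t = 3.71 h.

0.269

Solving the coupled first-order balances gives C_R(t) = [k₁/(k₂−k₁)]·C_{A0}·(e^(−k₁t) − e^(−k₂t)).
e^(−k₁t) = e^(−0.0419×3.71) = e^(−0.1554) = 0.8560; e^(−k₂t) = e^(−4.452) = 0.01166.
C_R = 0.0419×4.15/(1.20−0.0419) × (0.8560−0.01166) = 0.1501×0.8444 = 0.1268 mol/L.
C_A = C_{A0}e^(−k₁t) = 3.553 mol/L, so C_S = C_{A0}−C_A−C_R = 0.4707 mol/L; C_R/C_S = 0.269.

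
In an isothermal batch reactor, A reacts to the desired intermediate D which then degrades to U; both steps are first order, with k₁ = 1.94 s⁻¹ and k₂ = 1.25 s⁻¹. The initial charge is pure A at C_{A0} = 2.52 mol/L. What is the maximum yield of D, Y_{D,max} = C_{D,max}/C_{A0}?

At the optimum, C_{D,max}/C_{A0} = (k₁/k₂)^[k₂/(k₂−k₁)].
= (1.94/1.25)^(1.25/(1.25−1.94)) = (1.552)^(-1.812) = 0.4510.

0.451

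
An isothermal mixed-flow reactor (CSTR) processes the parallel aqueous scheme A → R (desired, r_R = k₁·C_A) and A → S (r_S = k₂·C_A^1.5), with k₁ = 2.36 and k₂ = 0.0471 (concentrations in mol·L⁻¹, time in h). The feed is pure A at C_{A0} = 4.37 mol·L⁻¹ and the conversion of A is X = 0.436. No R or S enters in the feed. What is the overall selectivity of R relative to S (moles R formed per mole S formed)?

Exit C_A = C_{A0}(1−X) = 4.37×0.564 = 2.465 mol·L⁻¹.
A CSTR operates uniformly at the exit composition, giving r_R = 5.817 and r_S = 0.1822 (each k·C_A^n at C_A = 2.465).
Overall selectivity = C_R/C_S = r_Rτ/(r_Sτ) = r_R/r_S = 31.9.

31.9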